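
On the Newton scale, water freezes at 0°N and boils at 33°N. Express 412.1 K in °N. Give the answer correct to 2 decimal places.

First in Celsius: 412.1 - 273.15 = 138.9500°C.
Linearly onto the Newton scale: 0 + (138.9500 / 100) × (33 - 0) = 45.85°N.

45.85°N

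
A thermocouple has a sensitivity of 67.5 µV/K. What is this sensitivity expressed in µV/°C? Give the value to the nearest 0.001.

67.500 µV/°C

The quantity depends on a temperature interval, so only the ratio of degree sizes applies; the offset between the scales is irrelevant.
A change of 1°C is a change of 1 K, so per °C the value is 67.5 × 1 = 67.500.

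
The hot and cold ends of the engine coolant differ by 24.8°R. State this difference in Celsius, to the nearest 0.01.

Only the scale ratio 5/9 matters for a change in temperature.
24.8 × 5/9 = 13.78.

13.78°C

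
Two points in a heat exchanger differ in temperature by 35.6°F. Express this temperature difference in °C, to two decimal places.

19.78°C

For a temperature interval the offset drops out; only the factor 5/9 applies.
35.6 × 5/9 = 19.78.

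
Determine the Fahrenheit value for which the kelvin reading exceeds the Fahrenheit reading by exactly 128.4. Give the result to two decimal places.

Let F be the Fahrenheit reading. The kelvin reading is K = 5/9·F + 255.372.
Require K - F = 128.4: (-4/9)·F + 255.372 = 128.4.
F = (128.4 - 255.372) / (-4/9) = 285.69.

285.69°F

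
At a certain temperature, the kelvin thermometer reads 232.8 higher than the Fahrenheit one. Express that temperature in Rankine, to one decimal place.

510.5°R

Let x be the Fahrenheit reading; then the kelvin reading is 5/9·x + 255.372.
(5/9·x + 255.372) - x = 232.8  ⇒  (-4/9)·x = -22.5722  ⇒  x = 50.7875°F.
In Celsius: (50.7875 - 32) × 5/9 = 10.4375°C.
In Rankine: 10.4375 × 1.8 + 491.67 = 510.5°R.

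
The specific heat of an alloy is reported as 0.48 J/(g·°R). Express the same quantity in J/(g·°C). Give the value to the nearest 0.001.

0.864 J/(g·°C)

Since only a temperature interval is involved, the additive offset between the scales drops out.
A change of 1°C is a change of 1.8°R, so per °C the value is 0.48 × 1.8 = 0.864.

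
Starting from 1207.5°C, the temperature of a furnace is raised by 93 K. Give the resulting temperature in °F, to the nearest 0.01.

2372.90°F

The 93 K change is an interval; Kelvin and Celsius degrees are the same size, so ΔC = +93°C.
Final Celsius temperature: 1207.5000 + 93.0000 = 1300.5000°C.
In Fahrenheit: 1300.5000 × 1.8 + 32 = 2372.90°F.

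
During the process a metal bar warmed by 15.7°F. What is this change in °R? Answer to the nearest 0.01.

Fahrenheit and Rankine degrees are the same size, so the interval is unchanged: 15.70.

15.70°R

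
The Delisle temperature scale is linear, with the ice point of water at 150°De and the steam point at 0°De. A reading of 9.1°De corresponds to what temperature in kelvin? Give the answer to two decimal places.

Linear interpolation between the fixed points: C = (9.1 - 150) × 100 / (0 - 150) = 93.9333°C.
Then 93.9333 + 273.15 = 367.08 K.

367.08 K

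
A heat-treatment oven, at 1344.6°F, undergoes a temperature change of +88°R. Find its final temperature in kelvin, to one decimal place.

1051.3 K

Initial temperature in Celsius: (1344.6 - 32) × 5/9 = 729.2222°C.
The 88°R change is an interval, so only the factor 5/9 applies: +88 × 5/9 = +48.8889°C.
Final Celsius temperature: 729.2222 + 48.8889 = 778.1111°C.
In kelvin: 778.1111 + 273.15 = 1051.3 K.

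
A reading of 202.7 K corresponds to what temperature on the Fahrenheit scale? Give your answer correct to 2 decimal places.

-94.81°F

In Celsius: 202.7 - 273.15 = -70.4500°C.
In Fahrenheit: -70.4500 × 1.8 + 32 = -94.81°F.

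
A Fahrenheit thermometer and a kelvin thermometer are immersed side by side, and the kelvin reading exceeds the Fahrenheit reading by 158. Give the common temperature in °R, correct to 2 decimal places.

678.76°R

Let x be the Fahrenheit reading; then the kelvin reading is 5/9·x + 255.372.
(5/9·x + 255.372) - x = 158  ⇒  (-4/9)·x = -97.3722  ⇒  x = 219.0875°F.
In Celsius: (219.0875 - 32) × 5/9 = 103.9375°C.
In Rankine: 103.9375 × 1.8 + 491.67 = 678.76°R.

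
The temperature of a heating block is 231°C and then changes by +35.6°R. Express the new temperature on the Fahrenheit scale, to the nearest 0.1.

The 35.6°R change is an interval, so only the factor 5/9 applies: +35.6 × 5/9 = +19.7778°C.
Final Celsius temperature: 231.0000 + 19.7778 = 250.7778°C.
In Fahrenheit: 250.7778 × 1.8 + 32 = 483.4°F.

483.4°F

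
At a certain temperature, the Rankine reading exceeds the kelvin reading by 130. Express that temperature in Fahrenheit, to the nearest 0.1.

Let x be the kelvin reading; then the Rankine reading is 1.8·x.
(1.8·x) - x = 130  ⇒  (0.8)·x = 130  ⇒  x = 162.5000 K.
In Celsius: 162.5 - 273.15 = -110.6500°C.
In Fahrenheit: -110.6500 × 1.8 + 32 = -167.2°F.

-167.2°F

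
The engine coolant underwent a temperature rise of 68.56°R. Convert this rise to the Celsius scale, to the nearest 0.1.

38.1°C

Only the scale ratio 5/9 matters for a change in temperature.
68.56 × 5/9 = 38.1.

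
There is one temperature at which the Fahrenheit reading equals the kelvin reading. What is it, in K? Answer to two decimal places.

Let K be the kelvin reading. The Fahrenheit reading is F = 1.8·K - 459.67.
Set F = K: 1.8·K - 459.67 = K.
(0.8)·K = 459.67  ⇒  K = 574.59.

574.59 K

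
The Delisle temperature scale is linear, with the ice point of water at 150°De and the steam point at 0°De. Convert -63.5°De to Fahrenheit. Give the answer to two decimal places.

288.20°F

Linear interpolation between the fixed points: C = (-63.5 - 150) × 100 / (0 - 150) = 142.3333°C.
Then 142.3333 × 1.8 + 32 = 288.20°F.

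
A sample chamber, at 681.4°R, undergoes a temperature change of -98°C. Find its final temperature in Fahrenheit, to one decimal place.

Initial temperature in Celsius: (681.4 - 491.67) × 5/9 = 105.4056°C.
Final Celsius temperature: 105.4056 - 98.0000 = 7.4056°C.
In Fahrenheit: 7.4056 × 1.8 + 32 = 45.3°F.

45.3°F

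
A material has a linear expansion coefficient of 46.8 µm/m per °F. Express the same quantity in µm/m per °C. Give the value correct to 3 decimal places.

The quantity depends on a temperature interval, so only the ratio of degree sizes applies; the offset between the scales is irrelevant.
A change of 1°C is a change of 1.8°F, so per °C the value is 46.8 × 1.8 = 84.240.

84.240 µm/m per °C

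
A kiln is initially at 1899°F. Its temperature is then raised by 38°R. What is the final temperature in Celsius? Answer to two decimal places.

Initial temperature in Celsius: (1899 - 32) × 5/9 = 1037.2222°C.
The 38°R change is an interval, so only the factor 5/9 applies: +38 × 5/9 = +21.1111°C.
Final Celsius temperature: 1037.2222 + 21.1111 = 1058.3333°C.

1058.33°C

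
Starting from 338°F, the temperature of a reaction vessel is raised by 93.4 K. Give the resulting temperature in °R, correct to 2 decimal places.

Initial temperature in Celsius: (338 - 32) × 5/9 = 170.0000°C.
The 93.4 K change is an interval; Kelvin and Celsius degrees are the same size, so ΔC = +93.4°C.
Final Celsius temperature: 170.0000 + 93.4000 = 263.4000°C.
In Rankine: 263.4000 × 1.8 + 491.67 = 965.79°R.

965.79°R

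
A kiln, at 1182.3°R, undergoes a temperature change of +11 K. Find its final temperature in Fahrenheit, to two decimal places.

742.43°F

Initial temperature in Celsius: (1182.3 - 491.67) × 5/9 = 383.6833°C.
The 11 K change is an interval; Kelvin and Celsius degrees are the same size, so ΔC = +11°C.
Final Celsius temperature: 383.6833 + 11.0000 = 394.6833°C.
In Fahrenheit: 394.6833 × 1.8 + 32 = 742.43°F.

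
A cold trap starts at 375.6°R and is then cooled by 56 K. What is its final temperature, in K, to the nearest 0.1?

152.7 K

Initial temperature in Celsius: (375.6 - 491.67) × 5/9 = -64.4833°C.
The 56 K change is an interval; Kelvin and Celsius degrees are the same size, so ΔC = -56°C.
Final Celsius temperature: -64.4833 - 56.0000 = -120.4833°C.
In kelvin: -120.4833 + 273.15 = 152.7 K.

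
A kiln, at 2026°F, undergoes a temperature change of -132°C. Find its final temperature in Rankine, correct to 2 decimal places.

Initial temperature in Celsius: (2026 - 32) × 5/9 = 1107.7778°C.
Final Celsius temperature: 1107.7778 - 132.0000 = 975.7778°C.
In Rankine: 975.7778 × 1.8 + 491.67 = 2248.07°R.

2248.07°R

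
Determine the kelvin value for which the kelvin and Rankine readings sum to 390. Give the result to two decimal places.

Let K be the kelvin reading. The Rankine reading is R = 1.8·K.
Require K + R = 390: (2.8)·K = 390.
K = (390) / (2.8) = 139.29.

139.29 K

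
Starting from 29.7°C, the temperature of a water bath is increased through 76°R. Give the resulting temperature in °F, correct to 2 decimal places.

161.46°F

The 76°R change is an interval, so only the factor 5/9 applies: +76 × 5/9 = +42.2222°C.
Final Celsius temperature: 29.7000 + 42.2222 = 71.9222°C.
In Fahrenheit: 71.9222 × 1.8 + 32 = 161.46°F.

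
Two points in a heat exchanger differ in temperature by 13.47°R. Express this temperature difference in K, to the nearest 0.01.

For a temperature interval the offset drops out; only the factor 5/9 applies.
13.47 × 5/9 = 7.48.

7.48 K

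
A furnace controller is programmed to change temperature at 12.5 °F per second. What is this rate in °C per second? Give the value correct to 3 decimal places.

The quantity depends on a temperature interval, so only the ratio of degree sizes applies; the offset between the scales is irrelevant.
A change of 1°F is a change of 5/9°C, so 12.5 × 5/9 = 6.944.

6.944 °C/second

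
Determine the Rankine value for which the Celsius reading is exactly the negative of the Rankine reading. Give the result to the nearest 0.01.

Let R be the Rankine reading. The Celsius reading is C = 5/9·R - 273.15.
Require C = -1·R: 5/9·R - 273.15 = -1·R.
(14/9)·R = 273.15  ⇒  R = 175.60.

175.60°R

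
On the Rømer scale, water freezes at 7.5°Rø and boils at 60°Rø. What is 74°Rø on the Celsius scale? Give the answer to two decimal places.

Linear interpolation between the fixed points: C = (74 - 7.5) × 100 / (60 - 7.5) = 126.6667°C.

126.67°C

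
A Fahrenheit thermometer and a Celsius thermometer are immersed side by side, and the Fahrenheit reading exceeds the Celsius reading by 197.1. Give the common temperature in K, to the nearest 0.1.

Let x be the Fahrenheit reading; then the Celsius reading is 5/9·x - 17.7778.
(5/9·x - 17.7778) - x = -197.1  ⇒  (-4/9)·x = -179.322  ⇒  x = 403.4750°F.
In Celsius: (403.475 - 32) × 5/9 = 206.3750°C.
In kelvin: 206.3750 + 273.15 = 479.5 K.

479.5 K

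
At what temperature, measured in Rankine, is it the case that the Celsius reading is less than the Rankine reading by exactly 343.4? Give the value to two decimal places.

158.06°R

Let R be the Rankine reading. The Celsius reading is C = 5/9·R - 273.15.
Require C - R = -343.4: (-4/9)·R - 273.15 = -343.4.
R = (-343.4 + 273.15) / (-4/9) = 158.06.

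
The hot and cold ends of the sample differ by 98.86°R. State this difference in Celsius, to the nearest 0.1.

54.9°C

An interval of 1°R corresponds to 5/9°C.
98.86 × 5/9 = 54.9.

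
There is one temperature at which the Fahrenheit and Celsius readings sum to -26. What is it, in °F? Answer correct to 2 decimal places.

-5.29°F

Let F be the Fahrenheit reading. The Celsius reading is C = 5/9·F - 17.7778.
Require F + C = -26: (14/9)·F - 17.7778 = -26.
F = (-26 + 17.7778) / (14/9) = -5.29.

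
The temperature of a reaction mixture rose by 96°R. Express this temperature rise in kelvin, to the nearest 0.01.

53.33 K

An interval of 1°R corresponds to 5/9 K.
96 × 5/9 = 53.33.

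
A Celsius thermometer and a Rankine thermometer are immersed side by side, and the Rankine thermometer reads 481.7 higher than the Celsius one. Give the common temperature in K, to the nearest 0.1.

260.7 K

Let x be the Celsius reading; then the Rankine reading is 1.8·x + 491.67.
(1.8·x + 491.67) - x = 481.7  ⇒  (0.8)·x = -9.97  ⇒  x = -12.4625°C.
In kelvin: -12.4625 + 273.15 = 260.7 K.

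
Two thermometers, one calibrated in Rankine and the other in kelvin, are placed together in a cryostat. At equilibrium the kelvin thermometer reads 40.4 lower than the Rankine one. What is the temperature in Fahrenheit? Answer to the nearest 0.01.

-368.77°F

Let x be the Rankine reading; then the kelvin reading is 5/9·x.
(5/9·x) - x = -40.4  ⇒  (-4/9)·x = -40.4  ⇒  x = 90.9000°R.
In Celsius: (90.9 - 491.67) × 5/9 = -222.6500°C.
In Fahrenheit: -222.6500 × 1.8 + 32 = -368.77°F.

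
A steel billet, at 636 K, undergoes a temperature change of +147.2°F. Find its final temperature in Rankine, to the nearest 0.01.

1292.00°R

Initial temperature in Celsius: 636 - 273.15 = 362.8500°C.
The 147.2°F change is an interval, so only the factor 5/9 applies: +147.2 × 5/9 = +81.7778°C.
Final Celsius temperature: 362.8500 + 81.7778 = 444.6278°C.
In Rankine: 444.6278 × 1.8 + 491.67 = 1292.00°R.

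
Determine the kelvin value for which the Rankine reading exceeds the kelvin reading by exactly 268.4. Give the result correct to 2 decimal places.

Let K be the kelvin reading. The Rankine reading is R = 1.8·K.
Require R - K = 268.4: (0.8)·K = 268.4.
K = (268.4) / (0.8) = 335.50.

335.50 K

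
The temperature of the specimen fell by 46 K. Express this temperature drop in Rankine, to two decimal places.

Only the scale ratio 1.8 matters for a change in temperature.
46 × 1.8 = 82.80.

82.80°R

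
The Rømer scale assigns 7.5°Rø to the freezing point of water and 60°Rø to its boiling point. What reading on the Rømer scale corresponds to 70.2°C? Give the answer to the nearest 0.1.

44.4°Rø

Linearly onto the Rømer scale: 7.5 + (70.2000 / 100) × (60 - 7.5) = 44.4°Rø.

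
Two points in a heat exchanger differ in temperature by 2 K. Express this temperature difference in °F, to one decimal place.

An interval of 1 K corresponds to 1.8°F.
2 × 1.8 = 3.6.

3.6°F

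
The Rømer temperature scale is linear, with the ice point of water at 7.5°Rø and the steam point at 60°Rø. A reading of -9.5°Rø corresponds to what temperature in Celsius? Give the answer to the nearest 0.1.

Linear interpolation between the fixed points: C = (-9.5 - 7.5) × 100 / (60 - 7.5) = -32.3810°C.

-32.4°C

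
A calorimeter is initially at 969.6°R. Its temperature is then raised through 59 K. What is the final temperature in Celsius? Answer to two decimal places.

Initial temperature in Celsius: (969.6 - 491.67) × 5/9 = 265.5167°C.
The 59 K change is an interval; Kelvin and Celsius degrees are the same size, so ΔC = +59°C.
Final Celsius temperature: 265.5167 + 59.0000 = 324.5167°C.

324.52°C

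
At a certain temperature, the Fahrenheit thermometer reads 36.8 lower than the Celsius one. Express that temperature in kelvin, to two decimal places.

187.15 K

Let x be the Celsius reading; then the Fahrenheit reading is 1.8·x + 32.
(1.8·x + 32) - x = -36.8  ⇒  (0.8)·x = -68.8  ⇒  x = -86.0000°C.
In kelvin: -86.0000 + 273.15 = 187.15 K.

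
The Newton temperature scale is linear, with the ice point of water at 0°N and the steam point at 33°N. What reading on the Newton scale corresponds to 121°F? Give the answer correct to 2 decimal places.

First in Celsius: (121 - 32) × 5/9 = 49.4444°C.
Linearly onto the Newton scale: 0 + (49.4444 / 100) × (33 - 0) = 16.32°N.

16.32°N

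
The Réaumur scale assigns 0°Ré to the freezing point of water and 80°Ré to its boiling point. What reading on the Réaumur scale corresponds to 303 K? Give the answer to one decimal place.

First in Celsius: 303 - 273.15 = 29.8500°C.
Linearly onto the Réaumur scale: 0 + (29.8500 / 100) × (80 - 0) = 23.9°Ré.

23.9°Ré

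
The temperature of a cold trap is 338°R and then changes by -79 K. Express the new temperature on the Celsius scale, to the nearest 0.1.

Initial temperature in Celsius: (338 - 491.67) × 5/9 = -85.3722°C.
The 79 K change is an interval; Kelvin and Celsius degrees are the same size, so ΔC = -79°C.
Final Celsius temperature: -85.3722 - 79.0000 = -164.3722°C.

-164.4°C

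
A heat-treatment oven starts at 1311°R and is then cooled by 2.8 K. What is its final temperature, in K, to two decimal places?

725.53 K

Initial temperature in Celsius: (1311 - 491.67) × 5/9 = 455.1833°C.
The 2.8 K change is an interval; Kelvin and Celsius degrees are the same size, so ΔC = -2.8°C.
Final Celsius temperature: 455.1833 - 2.8000 = 452.3833°C.
In kelvin: 452.3833 + 273.15 = 725.53 K.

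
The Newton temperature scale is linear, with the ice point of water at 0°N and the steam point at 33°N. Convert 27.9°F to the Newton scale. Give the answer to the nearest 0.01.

-0.75°N

First in Celsius: (27.9 - 32) × 5/9 = -2.2778°C.
Linearly onto the Newton scale: 0 + (-2.2778 / 100) × (33 - 0) = -0.75°N.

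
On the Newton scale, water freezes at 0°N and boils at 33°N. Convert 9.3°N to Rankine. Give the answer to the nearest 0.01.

542.40°R

Linear interpolation between the fixed points: C = (9.3 - 0) × 100 / (33 - 0) = 28.1818°C.
Then 28.1818 × 1.8 + 491.67 = 542.40°R.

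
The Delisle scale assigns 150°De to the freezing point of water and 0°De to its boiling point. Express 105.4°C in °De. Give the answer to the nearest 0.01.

Linearly onto the Delisle scale: 150 + (105.4000 / 100) × (0 - 150) = -8.10°De.

-8.10°De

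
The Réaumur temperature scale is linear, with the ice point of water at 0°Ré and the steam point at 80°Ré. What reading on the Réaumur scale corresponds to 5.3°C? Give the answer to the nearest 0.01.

Linearly onto the Réaumur scale: 0 + (5.3000 / 100) × (80 - 0) = 4.24°Ré.

4.24°Ré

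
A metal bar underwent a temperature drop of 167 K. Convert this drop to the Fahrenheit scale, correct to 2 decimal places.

300.60°F

An interval of 1 K corresponds to 1.8°F.
167 × 1.8 = 300.60.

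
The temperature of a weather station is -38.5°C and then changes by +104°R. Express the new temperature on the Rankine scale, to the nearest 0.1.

526.4°R

The 104°R change is an interval, so only the factor 5/9 applies: +104 × 5/9 = +57.7778°C.
Final Celsius temperature: -38.5000 + 57.7778 = 19.2778°C.
In Rankine: 19.2778 × 1.8 + 491.67 = 526.4°R.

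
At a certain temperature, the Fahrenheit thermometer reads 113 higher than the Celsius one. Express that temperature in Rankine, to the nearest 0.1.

Let x be the Celsius reading; then the Fahrenheit reading is 1.8·x + 32.
(1.8·x + 32) - x = 113  ⇒  (0.8)·x = 81  ⇒  x = 101.2500°C.
In Rankine: 101.2500 × 1.8 + 491.67 = 673.9°R.

673.9°R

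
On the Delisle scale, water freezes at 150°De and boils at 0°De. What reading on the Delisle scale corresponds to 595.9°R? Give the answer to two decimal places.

63.14°De

First in Celsius: (595.9 - 491.67) × 5/9 = 57.9056°C.
Linearly onto the Delisle scale: 150 + (57.9056 / 100) × (0 - 150) = 63.14°De.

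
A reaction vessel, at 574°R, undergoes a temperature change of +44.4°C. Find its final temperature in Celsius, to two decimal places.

Initial temperature in Celsius: (574 - 491.67) × 5/9 = 45.7389°C.
Final Celsius temperature: 45.7389 + 44.4000 = 90.1389°C.

90.14°C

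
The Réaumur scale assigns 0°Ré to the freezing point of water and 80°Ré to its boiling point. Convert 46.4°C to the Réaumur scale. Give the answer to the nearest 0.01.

37.12°Ré

Linearly onto the Réaumur scale: 0 + (46.4000 / 100) × (80 - 0) = 37.12°Ré.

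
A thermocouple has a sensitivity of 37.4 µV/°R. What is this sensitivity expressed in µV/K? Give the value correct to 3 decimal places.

67.320 µV/K

The quantity depends on a temperature interval, so only the ratio of degree sizes applies; the offset between the scales is irrelevant.
A change of 1 K is a change of 1.8°R, so per K the value is 37.4 × 1.8 = 67.320.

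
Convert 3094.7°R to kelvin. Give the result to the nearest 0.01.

In Celsius: (3094.7 - 491.67) × 5/9 = 1446.1278°C.
In kelvin: 1446.1278 + 273.15 = 1719.28 K.

1719.28 K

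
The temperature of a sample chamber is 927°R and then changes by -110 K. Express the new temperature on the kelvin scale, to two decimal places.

405.00 K

Initial temperature in Celsius: (927 - 491.67) × 5/9 = 241.8500°C.
The 110 K change is an interval; Kelvin and Celsius degrees are the same size, so ΔC = -110°C.
Final Celsius temperature: 241.8500 - 110.0000 = 131.8500°C.
In kelvin: 131.8500 + 273.15 = 405.00 K.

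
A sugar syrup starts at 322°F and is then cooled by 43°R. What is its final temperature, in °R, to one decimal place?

Initial temperature in Celsius: (322 - 32) × 5/9 = 161.1111°C.
The 43°R change is an interval, so only the factor 5/9 applies: -43 × 5/9 = -23.8889°C.
Final Celsius temperature: 161.1111 - 23.8889 = 137.2222°C.
In Rankine: 137.2222 × 1.8 + 491.67 = 738.7°R.

738.7°R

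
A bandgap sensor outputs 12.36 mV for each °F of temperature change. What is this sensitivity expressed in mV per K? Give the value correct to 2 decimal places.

22.25 mV per K

The quantity depends on a temperature interval, so only the ratio of degree sizes applies; the offset between the scales is irrelevant.
A change of 1 K is a change of 1.8°F, so per K the value is 12.36 × 1.8 = 22.25.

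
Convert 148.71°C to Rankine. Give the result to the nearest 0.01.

759.35°R

In Rankine: 148.7100 × 1.8 + 491.67 = 759.35°R.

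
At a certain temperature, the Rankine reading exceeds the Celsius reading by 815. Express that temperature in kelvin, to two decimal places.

677.31 K

Let x be the Celsius reading; then the Rankine reading is 1.8·x + 491.67.
(1.8·x + 491.67) - x = 815  ⇒  (0.8)·x = 323.33  ⇒  x = 404.1625°C.
In kelvin: 404.1625 + 273.15 = 677.31 K.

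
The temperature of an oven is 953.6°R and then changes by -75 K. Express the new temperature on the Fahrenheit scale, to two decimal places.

358.93°F

Initial temperature in Celsius: (953.6 - 491.67) × 5/9 = 256.6278°C.
The 75 K change is an interval; Kelvin and Celsius degrees are the same size, so ΔC = -75°C.
Final Celsius temperature: 256.6278 - 75.0000 = 181.6278°C.
In Fahrenheit: 181.6278 × 1.8 + 32 = 358.93°F.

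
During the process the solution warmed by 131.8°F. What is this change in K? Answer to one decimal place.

For a temperature interval the offset drops out; only the factor 5/9 applies.
131.8 × 5/9 = 73.2.

73.2 K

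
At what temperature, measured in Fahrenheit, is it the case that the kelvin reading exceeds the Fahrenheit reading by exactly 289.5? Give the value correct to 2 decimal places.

Let F be the Fahrenheit reading. The kelvin reading is K = 5/9·F + 255.372.
Require K - F = 289.5: (-4/9)·F + 255.372 = 289.5.
F = (289.5 - 255.372) / (-4/9) = -76.79.

-76.79°F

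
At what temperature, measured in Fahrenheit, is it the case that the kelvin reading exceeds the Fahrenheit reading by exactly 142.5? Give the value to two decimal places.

253.96°F

Let F be the Fahrenheit reading. The kelvin reading is K = 5/9·F + 255.372.
Require K - F = 142.5: (-4/9)·F + 255.372 = 142.5.
F = (142.5 - 255.372) / (-4/9) = 253.96.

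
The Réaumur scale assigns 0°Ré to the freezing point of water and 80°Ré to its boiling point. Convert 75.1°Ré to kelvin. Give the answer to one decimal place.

367.0 K

Linear interpolation between the fixed points: C = (75.1 - 0) × 100 / (80 - 0) = 93.8750°C.
Then 93.8750 + 273.15 = 367.0 K.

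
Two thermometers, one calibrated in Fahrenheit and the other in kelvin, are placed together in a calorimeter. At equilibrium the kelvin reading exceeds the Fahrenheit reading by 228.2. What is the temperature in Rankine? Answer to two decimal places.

Let x be the Fahrenheit reading; then the kelvin reading is 5/9·x + 255.372.
(5/9·x + 255.372) - x = 228.2  ⇒  (-4/9)·x = -27.1722  ⇒  x = 61.1375°F.
In Celsius: (61.1375 - 32) × 5/9 = 16.1875°C.
In Rankine: 16.1875 × 1.8 + 491.67 = 520.81°R.

520.81°R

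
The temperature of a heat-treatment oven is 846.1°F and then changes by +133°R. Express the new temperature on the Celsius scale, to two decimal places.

Initial temperature in Celsius: (846.1 - 32) × 5/9 = 452.2778°C.
The 133°R change is an interval, so only the factor 5/9 applies: +133 × 5/9 = +73.8889°C.
Final Celsius temperature: 452.2778 + 73.8889 = 526.1667°C.

526.17°C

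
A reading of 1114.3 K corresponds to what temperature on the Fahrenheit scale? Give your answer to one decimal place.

1546.1°F

In Celsius: 1114.3 - 273.15 = 841.1500°C.
In Fahrenheit: 841.1500 × 1.8 + 32 = 1546.1°F.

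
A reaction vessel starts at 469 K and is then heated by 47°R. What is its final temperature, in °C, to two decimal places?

Initial temperature in Celsius: 469 - 273.15 = 195.8500°C.
The 47°R change is an interval, so only the factor 5/9 applies: +47 × 5/9 = +26.1111°C.
Final Celsius temperature: 195.8500 + 26.1111 = 221.9611°C.

221.96°C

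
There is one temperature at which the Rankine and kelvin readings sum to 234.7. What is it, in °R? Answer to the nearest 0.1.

Let R be the Rankine reading. The kelvin reading is K = 5/9·R.
Require R + K = 234.7: (14/9)·R = 234.7.
R = (234.7) / (14/9) = 150.9.

150.9°R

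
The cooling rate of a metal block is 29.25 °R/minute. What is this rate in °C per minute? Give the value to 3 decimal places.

The quantity depends on a temperature interval, so only the ratio of degree sizes applies; the offset between the scales is irrelevant.
A change of 1°R is a change of 5/9°C, so 29.25 × 5/9 = 16.250.

16.250 °C/minute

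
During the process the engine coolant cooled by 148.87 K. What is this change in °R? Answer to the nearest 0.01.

267.97°R

Only the scale ratio 1.8 matters for a change in temperature.
148.87 × 1.8 = 267.97.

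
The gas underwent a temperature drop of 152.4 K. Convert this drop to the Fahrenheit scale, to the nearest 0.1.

For a temperature interval the offset drops out; only the factor 1.8 applies.
152.4 × 1.8 = 274.3.

274.3°F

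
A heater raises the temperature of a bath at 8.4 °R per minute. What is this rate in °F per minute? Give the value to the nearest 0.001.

The quantity depends on a temperature interval, so only the ratio of degree sizes applies; the offset between the scales is irrelevant.
A change of 1°R is a change of 1°F, so 8.4 × 1 = 8.400.

8.400 °F/minute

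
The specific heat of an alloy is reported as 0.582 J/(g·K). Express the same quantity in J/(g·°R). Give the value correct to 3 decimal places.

Since only a temperature interval is involved, the additive offset between the scales drops out.
A change of 1°R is a change of 5/9 K, so per °R the value is 0.582 × 5/9 = 0.323.

0.323 J/(g·°R)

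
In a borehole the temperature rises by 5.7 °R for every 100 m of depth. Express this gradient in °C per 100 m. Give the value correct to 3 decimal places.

3.167 °C/100 m

The quantity depends on a temperature interval, so only the ratio of degree sizes applies; the offset between the scales is irrelevant.
A change of 1°R is a change of 5/9°C, so 5.7 × 5/9 = 3.167.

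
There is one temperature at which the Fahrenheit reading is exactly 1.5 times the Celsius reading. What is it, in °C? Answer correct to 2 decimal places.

Let C be the Celsius reading. The Fahrenheit reading is F = 1.8·C + 32.
Require F = 1.5·C: 1.8·C + 32 = 1.5·C.
(0.3)·C = -32  ⇒  C = -106.67.

-106.67°C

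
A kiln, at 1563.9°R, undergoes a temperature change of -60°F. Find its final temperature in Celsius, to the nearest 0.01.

Initial temperature in Celsius: (1563.9 - 491.67) × 5/9 = 595.6833°C.
The 60°F change is an interval, so only the factor 5/9 applies: -60 × 5/9 = -33.3333°C.
Final Celsius temperature: 595.6833 - 33.3333 = 562.3500°C.

562.35°C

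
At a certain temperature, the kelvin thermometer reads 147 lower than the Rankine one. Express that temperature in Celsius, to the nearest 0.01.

-89.40°C

Let x be the Rankine reading; then the kelvin reading is 5/9·x.
(5/9·x) - x = -147  ⇒  (-4/9)·x = -147  ⇒  x = 330.7500°R.
In Celsius: (330.75 - 491.67) × 5/9 = -89.40°C.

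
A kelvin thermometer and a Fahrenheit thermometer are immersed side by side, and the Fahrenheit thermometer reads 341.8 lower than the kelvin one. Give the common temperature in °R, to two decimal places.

Let x be the kelvin reading; then the Fahrenheit reading is 1.8·x - 459.67.
(1.8·x - 459.67) - x = -341.8  ⇒  (0.8)·x = 117.87  ⇒  x = 147.3375 K.
In Celsius: 147.3375 - 273.15 = -125.8125°C.
In Rankine: -125.8125 × 1.8 + 491.67 = 265.21°R.

265.21°R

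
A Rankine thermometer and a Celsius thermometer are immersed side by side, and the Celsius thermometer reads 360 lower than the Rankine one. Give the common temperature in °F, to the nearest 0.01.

-264.26°F

Let x be the Rankine reading; then the Celsius reading is 5/9·x - 273.15.
(5/9·x - 273.15) - x = -360  ⇒  (-4/9)·x = -86.85  ⇒  x = 195.4125°R.
In Celsius: (195.4125 - 491.67) × 5/9 = -164.5875°C.
In Fahrenheit: -164.5875 × 1.8 + 32 = -264.26°F.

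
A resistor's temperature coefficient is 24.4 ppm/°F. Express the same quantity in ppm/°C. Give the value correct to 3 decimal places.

The quantity depends on a temperature interval, so only the ratio of degree sizes applies; the offset between the scales is irrelevant.
A change of 1°C is a change of 1.8°F, so per °C the value is 24.4 × 1.8 = 43.920.

43.920 ppm/°C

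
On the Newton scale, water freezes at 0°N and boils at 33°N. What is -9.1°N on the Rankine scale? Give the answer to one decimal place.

442.0°R

Linear interpolation between the fixed points: C = (-9.1 - 0) × 100 / (33 - 0) = -27.5758°C.
Then -27.5758 × 1.8 + 491.67 = 442.0°R.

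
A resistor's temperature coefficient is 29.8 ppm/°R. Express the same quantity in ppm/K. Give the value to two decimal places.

53.64 ppm/K

The quantity depends on a temperature interval, so only the ratio of degree sizes applies; the offset between the scales is irrelevant.
A change of 1 K is a change of 1.8°R, so per K the value is 29.8 × 1.8 = 53.64.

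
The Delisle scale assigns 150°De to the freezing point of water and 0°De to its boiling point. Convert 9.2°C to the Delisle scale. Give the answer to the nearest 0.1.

Linearly onto the Delisle scale: 150 + (9.2000 / 100) × (0 - 150) = 136.2°De.

136.2°De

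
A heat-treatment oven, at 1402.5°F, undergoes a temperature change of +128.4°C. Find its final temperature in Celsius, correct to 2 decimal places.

Initial temperature in Celsius: (1402.5 - 32) × 5/9 = 761.3889°C.
Final Celsius temperature: 761.3889 + 128.4000 = 889.7889°C.

889.79°C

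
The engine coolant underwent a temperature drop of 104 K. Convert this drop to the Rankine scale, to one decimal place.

For a temperature interval the offset drops out; only the factor 1.8 applies.
104 × 1.8 = 187.2.

187.2°R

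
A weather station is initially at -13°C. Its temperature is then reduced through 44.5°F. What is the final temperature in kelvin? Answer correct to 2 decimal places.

235.43 K

The 44.5°F change is an interval, so only the factor 5/9 applies: -44.5 × 5/9 = -24.7222°C.
Final Celsius temperature: -13.0000 - 24.7222 = -37.7222°C.
In kelvin: -37.7222 + 273.15 = 235.43 K.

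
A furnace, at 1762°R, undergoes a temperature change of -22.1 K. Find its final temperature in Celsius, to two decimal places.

683.64°C

Initial temperature in Celsius: (1762 - 491.67) × 5/9 = 705.7389°C.
The 22.1 K change is an interval; Kelvin and Celsius degrees are the same size, so ΔC = -22.1°C.
Final Celsius temperature: 705.7389 - 22.1000 = 683.6389°C.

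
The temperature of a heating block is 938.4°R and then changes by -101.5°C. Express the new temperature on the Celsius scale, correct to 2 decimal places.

146.68°C

Initial temperature in Celsius: (938.4 - 491.67) × 5/9 = 248.1833°C.
Final Celsius temperature: 248.1833 - 101.5000 = 146.6833°C.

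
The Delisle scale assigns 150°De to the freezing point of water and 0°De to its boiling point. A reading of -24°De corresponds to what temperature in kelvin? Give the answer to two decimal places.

389.15 K

Linear interpolation between the fixed points: C = (-24 - 150) × 100 / (0 - 150) = 116.0000°C.
Then 116.0000 + 273.15 = 389.15 K.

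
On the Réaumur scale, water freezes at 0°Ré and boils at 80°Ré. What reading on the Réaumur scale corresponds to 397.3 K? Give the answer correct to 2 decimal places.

First in Celsius: 397.3 - 273.15 = 124.1500°C.
Linearly onto the Réaumur scale: 0 + (124.1500 / 100) × (80 - 0) = 99.32°Ré.

99.32°Ré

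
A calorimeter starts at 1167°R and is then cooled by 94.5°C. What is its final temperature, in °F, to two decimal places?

Initial temperature in Celsius: (1167 - 491.67) × 5/9 = 375.1833°C.
Final Celsius temperature: 375.1833 - 94.5000 = 280.6833°C.
In Fahrenheit: 280.6833 × 1.8 + 32 = 537.23°F.

537.23°F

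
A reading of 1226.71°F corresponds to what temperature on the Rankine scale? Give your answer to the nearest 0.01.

In Celsius: (1226.71 - 32) × 5/9 = 663.7278°C.
In Rankine: 663.7278 × 1.8 + 491.67 = 1686.38°R.

1686.38°R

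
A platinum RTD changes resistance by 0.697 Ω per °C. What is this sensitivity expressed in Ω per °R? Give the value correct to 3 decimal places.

0.387 Ω per °R

The quantity depends on a temperature interval, so only the ratio of degree sizes applies; the offset between the scales is irrelevant.
A change of 1°R is a change of 5/9°C, so per °R the value is 0.697 × 5/9 = 0.387.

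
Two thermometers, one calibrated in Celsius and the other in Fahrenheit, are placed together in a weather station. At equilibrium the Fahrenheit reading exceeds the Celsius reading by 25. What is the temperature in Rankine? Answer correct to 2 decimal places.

475.92°R

Let x be the Celsius reading; then the Fahrenheit reading is 1.8·x + 32.
(1.8·x + 32) - x = 25  ⇒  (0.8)·x = -7  ⇒  x = -8.7500°C.
In Rankine: -8.7500 × 1.8 + 491.67 = 475.92°R.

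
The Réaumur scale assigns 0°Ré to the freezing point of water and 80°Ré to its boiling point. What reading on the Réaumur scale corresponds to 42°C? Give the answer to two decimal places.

Linearly onto the Réaumur scale: 0 + (42.0000 / 100) × (80 - 0) = 33.60°Ré.

33.60°Ré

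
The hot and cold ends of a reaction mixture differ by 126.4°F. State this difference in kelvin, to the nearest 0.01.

An interval of 1°F corresponds to 5/9 K.
126.4 × 5/9 = 70.22.

70.22 K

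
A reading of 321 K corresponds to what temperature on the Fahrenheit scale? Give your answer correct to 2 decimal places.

In Celsius: 321 - 273.15 = 47.8500°C.
In Fahrenheit: 47.8500 × 1.8 + 32 = 118.13°F.

118.13°F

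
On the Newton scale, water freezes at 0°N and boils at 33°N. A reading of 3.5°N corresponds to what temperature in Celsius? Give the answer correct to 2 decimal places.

Linear interpolation between the fixed points: C = (3.5 - 0) × 100 / (33 - 0) = 10.6061°C.

10.61°C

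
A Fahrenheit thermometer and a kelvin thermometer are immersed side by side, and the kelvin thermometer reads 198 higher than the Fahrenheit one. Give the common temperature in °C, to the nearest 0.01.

Let x be the Fahrenheit reading; then the kelvin reading is 5/9·x + 255.372.
(5/9·x + 255.372) - x = 198  ⇒  (-4/9)·x = -57.3722  ⇒  x = 129.0875°F.
In Celsius: (129.0875 - 32) × 5/9 = 53.94°C.

53.94°C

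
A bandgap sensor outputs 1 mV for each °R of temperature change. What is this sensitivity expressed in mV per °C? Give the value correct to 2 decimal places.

Since only a temperature interval is involved, the additive offset between the scales drops out.
A change of 1°C is a change of 1.8°R, so per °C the value is 1 × 1.8 = 1.80.

1.80 mV per °C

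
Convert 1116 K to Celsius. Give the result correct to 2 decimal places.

In Celsius: 1116 - 273.15 = 842.8500°C.

842.85°C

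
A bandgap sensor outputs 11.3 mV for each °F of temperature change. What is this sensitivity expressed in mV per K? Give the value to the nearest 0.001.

20.340 mV per K

Since only a temperature interval is involved, the additive offset between the scales drops out.
A change of 1 K is a change of 1.8°F, so per K the value is 11.3 × 1.8 = 20.340.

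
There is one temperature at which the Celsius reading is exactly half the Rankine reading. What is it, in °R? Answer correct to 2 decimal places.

Let R be the Rankine reading. The Celsius reading is C = 5/9·R - 273.15.
Require C = 0.5·R: 5/9·R - 273.15 = 0.5·R.
(1/18)·R = 273.15  ⇒  R = 4916.70.

4916.70°R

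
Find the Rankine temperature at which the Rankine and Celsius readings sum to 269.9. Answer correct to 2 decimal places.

349.10°R

Let R be the Rankine reading. The Celsius reading is C = 5/9·R - 273.15.
Require R + C = 269.9: (14/9)·R - 273.15 = 269.9.
R = (269.9 + 273.15) / (14/9) = 349.10.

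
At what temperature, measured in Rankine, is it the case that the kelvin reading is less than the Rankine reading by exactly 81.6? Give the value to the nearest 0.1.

183.6°R

Let R be the Rankine reading. The kelvin reading is K = 5/9·R.
Require K - R = -81.6: (-4/9)·R = -81.6.
R = (-81.6) / (-4/9) = 183.6.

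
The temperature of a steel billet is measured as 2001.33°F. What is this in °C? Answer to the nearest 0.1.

In Celsius: (2001.33 - 32) × 5/9 = 1094.0722°C.

1094.1°C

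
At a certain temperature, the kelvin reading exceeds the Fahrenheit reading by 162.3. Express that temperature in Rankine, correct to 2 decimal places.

669.08°R

Let x be the kelvin reading; then the Fahrenheit reading is 1.8·x - 459.67.
(1.8·x - 459.67) - x = -162.3  ⇒  (0.8)·x = 297.37  ⇒  x = 371.7125 K.
In Celsius: 371.7125 - 273.15 = 98.5625°C.
In Rankine: 98.5625 × 1.8 + 491.67 = 669.08°R.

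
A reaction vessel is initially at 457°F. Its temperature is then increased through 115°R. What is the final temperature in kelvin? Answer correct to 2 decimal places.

Initial temperature in Celsius: (457 - 32) × 5/9 = 236.1111°C.
The 115°R change is an interval, so only the factor 5/9 applies: +115 × 5/9 = +63.8889°C.
Final Celsius temperature: 236.1111 + 63.8889 = 300.0000°C.
In kelvin: 300.0000 + 273.15 = 573.15 K.

573.15 K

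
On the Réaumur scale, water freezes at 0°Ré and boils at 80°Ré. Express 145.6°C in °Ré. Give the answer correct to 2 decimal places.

116.48°Ré

Linearly onto the Réaumur scale: 0 + (145.6000 / 100) × (80 - 0) = 116.48°Ré.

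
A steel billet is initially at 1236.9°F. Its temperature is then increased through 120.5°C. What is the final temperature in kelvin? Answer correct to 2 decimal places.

Initial temperature in Celsius: (1236.9 - 32) × 5/9 = 669.3889°C.
Final Celsius temperature: 669.3889 + 120.5000 = 789.8889°C.
In kelvin: 789.8889 + 273.15 = 1063.04 K.

1063.04 K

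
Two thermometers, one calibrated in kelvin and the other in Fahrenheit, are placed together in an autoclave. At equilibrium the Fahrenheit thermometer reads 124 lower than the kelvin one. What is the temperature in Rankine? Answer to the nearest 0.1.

755.3°R

Let x be the kelvin reading; then the Fahrenheit reading is 1.8·x - 459.67.
(1.8·x - 459.67) - x = -124  ⇒  (0.8)·x = 335.67  ⇒  x = 419.5875 K.
In Celsius: 419.5875 - 273.15 = 146.4375°C.
In Rankine: 146.4375 × 1.8 + 491.67 = 755.3°R.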